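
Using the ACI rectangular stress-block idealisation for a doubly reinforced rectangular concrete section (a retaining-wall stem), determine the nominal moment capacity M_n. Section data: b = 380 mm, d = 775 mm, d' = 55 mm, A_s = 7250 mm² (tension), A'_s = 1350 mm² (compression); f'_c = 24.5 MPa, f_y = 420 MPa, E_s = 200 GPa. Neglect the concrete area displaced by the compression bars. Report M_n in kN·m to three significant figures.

M_n ≈ 1940 kN·m

Assume both tension and compression steel yield.
Net tension couple steel: A_s − A'_s = 5900 mm².
a = (A_s − A'_s) f_y / (0.85 f'_c b) = 2478000/(0.85 × 24.5 × 380) = 313.14 mm.
c = a/β₁ = 313.14/0.85 = 368.40 mm; ε'_s = 0.003(c − d')/c = 0.0026 ≥ f_y/E_s = 0.0021, so compression steel does yield.
M_n = (A_s − A'_s) f_y (d − a/2) + A'_s f_y (d − d') = [2478000 × (775 − 156.57) + 567000 × (775 − 55)] × 10⁻⁶ = 1532.47 + 408.24 = 1940.71 kN·m.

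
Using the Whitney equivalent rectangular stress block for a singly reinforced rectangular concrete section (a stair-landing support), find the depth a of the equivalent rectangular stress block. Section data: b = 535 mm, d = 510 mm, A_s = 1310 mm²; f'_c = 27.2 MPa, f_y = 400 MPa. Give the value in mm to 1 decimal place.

a ≈ 42.4 mm

T = A_s f_y = 1310 × 400 = 524000 N = 524 kN.
Setting C = 0.85 f'_c a b equal to T: a = 524000/(0.85 × 27.2 × 535) = 42.4 mm.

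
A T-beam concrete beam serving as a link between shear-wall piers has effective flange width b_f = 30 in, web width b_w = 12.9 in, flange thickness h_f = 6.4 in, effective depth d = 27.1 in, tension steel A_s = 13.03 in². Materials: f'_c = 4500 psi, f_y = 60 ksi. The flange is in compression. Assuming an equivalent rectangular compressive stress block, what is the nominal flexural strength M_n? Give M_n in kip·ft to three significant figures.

M_n ≈ 1540 kip·ft

Tension: T = A_s f_y = 13.03 × 60 = 781.8 kips.
Try a within the flange: a = T/(0.85 f'_c b_f) = 781.8/(0.85 × 4.5 × 30) = 6.813 in.
a = 6.813 > h_f = 6.4 in: the block extends into the web. Split into flange-overhang and web parts.
C_f = 0.85 f'_c (b_f − b_w) h_f = 0.85 × 4.5 × (30 − 12.9) × 6.4 = 418.6 kips.
Remaining web compression depth: a_w = (T − C_f)/(0.85 f'_c b_w) = (781.8 − 418.6)/(0.85 × 4.5 × 12.9) = 7.361 in.
M_n = C_f(d − h_f/2) + (T − C_f)(d − a_w/2) = 418.6 × (27.1 − 3.2) + 363.2 × (27.1 − 3.6805) = 10004.5 + 8506.0 = 18510.5 kip·in.
M_n = 18510.5/12 = 1542.54 kip·ft.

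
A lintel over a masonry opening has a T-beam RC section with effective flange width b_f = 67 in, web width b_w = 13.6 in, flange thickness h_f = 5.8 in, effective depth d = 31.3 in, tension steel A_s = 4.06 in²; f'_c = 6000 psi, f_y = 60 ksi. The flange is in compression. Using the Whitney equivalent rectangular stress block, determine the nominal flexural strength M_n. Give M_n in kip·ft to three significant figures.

Tension: T = A_s f_y = 4.06 × 60 = 243.6 kips.
Try a within the flange: a = T/(0.85 f'_c b_f) = 243.6/(0.85 × 6 × 67) = 0.713 in.
Since a = 0.713 ≤ h_f = 5.8 in, the stress block lies entirely in the flange; analyse as a rectangular beam of width b_f.
M_n = T(d − a/2) = 243.6 × (31.3 − 0.3565) = 7537.8 kip·in.
M_n = 7537.8/12 = 628.15 kip·ft.

M_n ≈ 628 kip·ft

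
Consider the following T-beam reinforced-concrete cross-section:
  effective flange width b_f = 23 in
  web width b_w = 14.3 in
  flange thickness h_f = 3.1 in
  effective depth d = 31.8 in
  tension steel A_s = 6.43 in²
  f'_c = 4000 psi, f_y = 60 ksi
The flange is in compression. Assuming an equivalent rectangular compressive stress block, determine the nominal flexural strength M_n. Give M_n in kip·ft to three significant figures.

Tension: T = A_s f_y = 6.43 × 60 = 385.8 kips.
Try a within the flange: a = T/(0.85 f'_c b_f) = 385.8/(0.85 × 4 × 23) = 4.934 in.
a = 4.934 > h_f = 3.1 in: the block extends into the web. Split into flange-overhang and web parts.
C_f = 0.85 f'_c (b_f − b_w) h_f = 0.85 × 4 × (23 − 14.3) × 3.1 = 91.7 kips.
Remaining web compression depth: a_w = (T − C_f)/(0.85 f'_c b_w) = (385.8 − 91.7)/(0.85 × 4 × 14.3) = 6.049 in.
M_n = C_f(d − h_f/2) + (T − C_f)(d − a_w/2) = 91.7 × (31.8 − 1.55) + 294.1 × (31.8 − 3.0245) = 2773.9 + 8462.9 = 11236.8 kip·in.
M_n = 11236.8/12 = 936.40 kip·ft.

M_n ≈ 936 kip·ft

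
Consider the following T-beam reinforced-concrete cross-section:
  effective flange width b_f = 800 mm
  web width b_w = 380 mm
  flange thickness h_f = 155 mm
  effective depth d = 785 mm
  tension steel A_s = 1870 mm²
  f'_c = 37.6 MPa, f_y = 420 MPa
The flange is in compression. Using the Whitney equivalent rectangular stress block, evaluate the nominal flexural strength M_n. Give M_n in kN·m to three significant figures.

M_n ≈ 604 kN·m

Tension: T = A_s f_y = 1870 × 420 = 785400 N.
Try a within the flange: a = T/(0.85 f'_c b_f) = 785400/(0.85 × 37.6 × 800) = 30.72 mm.
Since a = 30.72 ≤ h_f = 155 mm, the stress block lies entirely in the flange; analyse as a rectangular beam of width b_f.
M_n = T(d − a/2) = 785400 × (785 − 15.36) = 604.48 × 10⁶ N·mm.
M_n = 604.48 kN·m.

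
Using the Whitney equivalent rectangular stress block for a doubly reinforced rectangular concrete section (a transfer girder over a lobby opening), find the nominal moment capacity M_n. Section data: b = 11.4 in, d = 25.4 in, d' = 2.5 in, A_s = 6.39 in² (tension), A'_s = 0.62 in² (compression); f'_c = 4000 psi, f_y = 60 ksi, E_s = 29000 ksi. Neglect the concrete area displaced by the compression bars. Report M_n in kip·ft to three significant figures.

M_n ≈ 675 kip·ft

Assume both steels yield.
a = (A_s − A'_s) f_y/(0.85 f'_c b) = (6.39 − 0.62) × 60/(0.85 × 4 × 11.4) = 8.932 in.
c = a/β₁ = 8.932/0.85 = 10.508 in; ε'_s = 0.003(c − d')/c = 0.0023 ≥ ε_y = 0.0021, so the compression steel yields.
M_n = (A_s − A'_s) f_y (d − a/2) + A'_s f_y (d − d') = 346.2 × (25.4 − 4.466) + 37.2 × (25.4 − 2.5) = 7247.4 + 851.9 = 8099.3 kip·in = 8099.3/12 = 674.94 kip·ft.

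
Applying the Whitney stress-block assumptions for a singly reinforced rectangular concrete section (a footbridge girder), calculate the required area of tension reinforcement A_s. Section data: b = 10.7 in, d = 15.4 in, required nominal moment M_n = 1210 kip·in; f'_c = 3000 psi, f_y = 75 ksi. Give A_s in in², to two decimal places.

From M_n = 0.85 f'_c a b (d − a/2):
a = d − √(d² − 2M_n/(0.85 f'_c b)) = 15.4 − √(15.4² − 2 × 1210/(0.85 × 3 × 10.7)) = 3.215 in.
A_s = 0.85 f'_c a b / f_y = 0.85 × 3 × 3.215 × 10.7 / 75 = 1.170 in².

A_s ≈ 1.17 in²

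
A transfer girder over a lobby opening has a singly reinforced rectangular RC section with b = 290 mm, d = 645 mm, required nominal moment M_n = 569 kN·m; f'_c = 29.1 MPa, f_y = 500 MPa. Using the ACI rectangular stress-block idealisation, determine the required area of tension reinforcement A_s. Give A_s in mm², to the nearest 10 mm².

A_s ≈ 1980 mm²

With M_n = 0.85 f'_c a b (d − a/2), solve the quadratic for a:
a = d − √(d² − 2M_n/(0.85 f'_c b)) = 645 − √(645² − 2 × 569×10⁶/(0.85 × 29.1 × 290)) = 137.68 mm.
A_s = 0.85 f'_c a b / f_y = 0.85 × 29.1 × 137.68 × 290 / 500 = 1975.2 mm².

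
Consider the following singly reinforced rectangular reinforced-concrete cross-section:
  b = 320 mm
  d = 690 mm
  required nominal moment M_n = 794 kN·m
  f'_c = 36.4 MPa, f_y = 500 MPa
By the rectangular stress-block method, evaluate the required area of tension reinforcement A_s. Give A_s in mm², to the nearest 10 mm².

A_s ≈ 2540 mm²

With M_n = 0.85 f'_c a b (d − a/2), solve the quadratic for a:
a = d − √(d² − 2M_n/(0.85 f'_c b)) = 690 − √(690² − 2 × 794×10⁶/(0.85 × 36.4 × 320)) = 128.12 mm.
A_s = 0.85 f'_c a b / f_y = 0.85 × 36.4 × 128.12 × 320 / 500 = 2537.0 mm².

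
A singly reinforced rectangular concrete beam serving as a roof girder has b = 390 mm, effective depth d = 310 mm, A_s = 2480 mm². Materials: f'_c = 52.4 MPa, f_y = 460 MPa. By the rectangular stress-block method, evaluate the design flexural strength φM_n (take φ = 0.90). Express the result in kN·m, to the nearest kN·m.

T = A_s f_y = 2480 × 460 = 1140800 N = 1140.8 kN.
From C = T: a = T/(0.85 f'_c b) = 1140800/(0.85 × 52.4 × 390) = 65.67 mm.
M_n = T(d − a/2) = 1140.8 kN × (310 − 32.835) mm = 316.19 kN·m.
φM_n = 0.90 × 316.19 = 284.57 kN·m.

φM_n ≈ 285 kN·m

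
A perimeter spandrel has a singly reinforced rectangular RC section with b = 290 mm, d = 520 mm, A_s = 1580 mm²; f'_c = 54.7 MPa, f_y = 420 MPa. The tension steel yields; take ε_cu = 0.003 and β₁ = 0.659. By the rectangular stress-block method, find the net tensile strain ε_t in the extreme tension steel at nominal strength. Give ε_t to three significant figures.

ε_t ≈ 0.0179

a = A_s f_y/(0.85 f'_c b) = 49.22 mm.
β₁ = 0.659, so c = a/β₁ = 49.22/0.659 = 74.69 mm.
From the linear strain diagram with ε_cu = 0.003: ε_t = 0.003 (d − c)/c = 0.003 × (520 − 74.69)/74.69 = 0.0179.
Since ε_t ≥ 0.005, the section is tension-controlled.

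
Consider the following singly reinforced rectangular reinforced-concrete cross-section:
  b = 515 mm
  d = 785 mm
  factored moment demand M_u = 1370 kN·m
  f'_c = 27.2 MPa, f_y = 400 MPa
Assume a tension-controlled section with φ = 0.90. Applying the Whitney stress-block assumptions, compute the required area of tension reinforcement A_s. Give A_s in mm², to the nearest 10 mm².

M_n = M_u/φ = 1370/0.90 = 1522.22 kN·m.
With M_n = 0.85 f'_c a b (d − a/2), solve the quadratic for a:
a = d − √(d² − 2M_n/(0.85 f'_c b)) = 785 − √(785² − 2 × 1522.22×10⁶/(0.85 × 27.2 × 515)) = 184.55 mm.
A_s = 0.85 f'_c a b / f_y = 0.85 × 27.2 × 184.55 × 515 / 400 = 5493.5 mm².

A_s ≈ 5490 mm²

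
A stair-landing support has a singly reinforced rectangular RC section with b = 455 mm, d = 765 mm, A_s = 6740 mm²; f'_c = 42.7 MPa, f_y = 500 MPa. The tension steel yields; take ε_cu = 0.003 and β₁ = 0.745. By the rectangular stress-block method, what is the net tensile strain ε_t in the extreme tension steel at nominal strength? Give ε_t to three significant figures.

a = A_s f_y/(0.85 f'_c b) = 204.07 mm.
β₁ = 0.745, so c = a/β₁ = 204.07/0.745 = 273.92 mm.
From the linear strain diagram with ε_cu = 0.003: ε_t = 0.003 (d − c)/c = 0.003 × (765 − 273.92)/273.92 = 0.00538.
Since ε_t ≥ 0.005, the section is tension-controlled.

ε_t ≈ 0.00538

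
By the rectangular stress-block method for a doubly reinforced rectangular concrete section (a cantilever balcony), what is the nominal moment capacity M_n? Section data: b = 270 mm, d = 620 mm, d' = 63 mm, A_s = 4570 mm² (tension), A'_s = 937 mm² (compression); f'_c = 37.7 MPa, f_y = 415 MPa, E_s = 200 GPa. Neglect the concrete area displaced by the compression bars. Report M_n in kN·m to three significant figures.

M_n ≈ 1020 kN·m

Assume both tension and compression steel yield.
Net tension couple steel: A_s − A'_s = 3633 mm².
a = (A_s − A'_s) f_y / (0.85 f'_c b) = 1507695/(0.85 × 37.7 × 270) = 174.26 mm.
c = a/β₁ = 174.26/0.781 = 223.12 mm; ε'_s = 0.003(c − d')/c = 0.0022 ≥ f_y/E_s = 0.0021, so compression steel does yield.
M_n = (A_s − A'_s) f_y (d − a/2) + A'_s f_y (d − d') = [1507695 × (620 − 87.13) + 388855 × (620 − 63)] × 10⁻⁶ = 803.41 + 216.59 = 1020.00 kN·m.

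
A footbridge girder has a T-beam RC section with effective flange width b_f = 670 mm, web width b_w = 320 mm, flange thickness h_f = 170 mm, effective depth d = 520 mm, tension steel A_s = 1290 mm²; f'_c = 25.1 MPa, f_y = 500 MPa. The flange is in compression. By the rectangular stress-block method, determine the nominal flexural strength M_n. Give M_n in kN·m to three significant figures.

Tension: T = A_s f_y = 1290 × 500 = 645000 N.
Try a within the flange: a = T/(0.85 f'_c b_f) = 645000/(0.85 × 25.1 × 670) = 45.12 mm.
Since a = 45.12 ≤ h_f = 170 mm, the stress block lies entirely in the flange; analyse as a rectangular beam of width b_f.
M_n = T(d − a/2) = 645000 × (520 − 22.56) = 320.85 × 10⁶ N·mm.
M_n = 320.85 kN·m.

M_n ≈ 321 kN·m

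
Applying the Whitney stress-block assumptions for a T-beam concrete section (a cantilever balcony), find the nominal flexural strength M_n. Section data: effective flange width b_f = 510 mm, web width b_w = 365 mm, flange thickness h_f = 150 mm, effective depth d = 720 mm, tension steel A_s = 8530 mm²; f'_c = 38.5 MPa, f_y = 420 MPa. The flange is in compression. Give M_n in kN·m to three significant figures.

M_n ≈ 2180 kN·m

Tension: T = A_s f_y = 8530 × 420 = 3582600 N.
Try a within the flange: a = T/(0.85 f'_c b_f) = 3582600/(0.85 × 38.5 × 510) = 214.66 mm.
a = 214.66 > h_f = 150 mm: the block extends into the web. Split into flange-overhang and web parts.
C_f = 0.85 f'_c (b_f − b_w) h_f = 0.85 × 38.5 × (510 − 365) × 150 = 711769 N.
Remaining web compression depth: a_w = (T − C_f)/(0.85 f'_c b_w) = (3582600 − 711769)/(0.85 × 38.5 × 365) = 240.35 mm.
M_n = C_f(d − h_f/2) + (T − C_f)(d − a_w/2) = 711769 × (720 − 75) + 2870831 × (720 − 120.175) = 459.09 + 1722.00 = 2181.09 × 10⁶ N·mm.
M_n = 2181.09 kN·m.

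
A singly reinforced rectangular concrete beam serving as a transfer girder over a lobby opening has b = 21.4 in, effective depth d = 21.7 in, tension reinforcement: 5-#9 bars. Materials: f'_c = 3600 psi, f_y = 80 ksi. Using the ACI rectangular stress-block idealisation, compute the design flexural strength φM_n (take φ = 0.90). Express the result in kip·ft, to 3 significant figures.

φM_n ≈ 559 kip·ft

A_s = 5 × 1 = 5 in².
T = A_s f_y = 5 × 80 = 400 kips.
a = T/(0.85 f'_c b) = 400/(0.85 × 3.6 × 21.4) = 6.108 in.
M_n = T(d − a/2) = 400 × (21.7 − 3.054) = 7458.4 kip·in = 7458.4/12 = 621.53 kip·ft.
φM_n = 0.90 × 621.53 = 559.38 kip·ft.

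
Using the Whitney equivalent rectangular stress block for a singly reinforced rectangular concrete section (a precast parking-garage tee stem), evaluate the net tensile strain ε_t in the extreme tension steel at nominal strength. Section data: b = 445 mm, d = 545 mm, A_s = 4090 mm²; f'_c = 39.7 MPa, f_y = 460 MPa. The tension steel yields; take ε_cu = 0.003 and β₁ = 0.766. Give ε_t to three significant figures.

a = A_s f_y/(0.85 f'_c b) = 125.29 mm.
β₁ = 0.766, so c = a/β₁ = 125.29/0.766 = 163.56 mm.
From the linear strain diagram with ε_cu = 0.003: ε_t = 0.003 (d − c)/c = 0.003 × (545 − 163.56)/163.56 = 0.00700.
Since ε_t ≥ 0.005, the section is tension-controlled.

ε_t ≈ 0.00700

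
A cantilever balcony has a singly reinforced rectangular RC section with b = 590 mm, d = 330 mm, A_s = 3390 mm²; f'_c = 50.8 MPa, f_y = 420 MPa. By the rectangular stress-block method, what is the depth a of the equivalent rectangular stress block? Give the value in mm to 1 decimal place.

T = A_s f_y = 3390 × 420 = 1423800 N = 1423.8 kN.
Setting C = 0.85 f'_c a b equal to T: a = 1423800/(0.85 × 50.8 × 590) = 55.9 mm.

a ≈ 55.9 mm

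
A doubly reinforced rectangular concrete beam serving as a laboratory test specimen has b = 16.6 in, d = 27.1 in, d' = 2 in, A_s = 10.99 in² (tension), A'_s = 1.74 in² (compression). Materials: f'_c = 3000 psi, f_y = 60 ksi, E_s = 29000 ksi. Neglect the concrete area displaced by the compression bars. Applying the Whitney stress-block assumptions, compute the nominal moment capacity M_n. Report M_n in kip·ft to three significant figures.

Assume both steels yield.
a = (A_s − A'_s) f_y/(0.85 f'_c b) = (10.99 − 1.74) × 60/(0.85 × 3 × 16.6) = 13.111 in.
c = a/β₁ = 13.111/0.85 = 15.425 in; ε'_s = 0.003(c − d')/c = 0.0026 ≥ ε_y = 0.0021, so the compression steel yields.
M_n = (A_s − A'_s) f_y (d − a/2) + A'_s f_y (d − d') = 555 × (27.1 − 6.5555) + 104.4 × (27.1 − 2) = 11402.2 + 2620.4 = 14022.6 kip·in = 14022.6/12 = 1168.55 kip·ft.

M_n ≈ 1170 kip·ft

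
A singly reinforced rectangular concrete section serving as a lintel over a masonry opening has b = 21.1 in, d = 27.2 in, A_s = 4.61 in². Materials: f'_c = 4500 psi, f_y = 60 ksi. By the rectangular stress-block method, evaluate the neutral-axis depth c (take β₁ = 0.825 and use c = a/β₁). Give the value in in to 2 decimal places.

T = A_s f_y = 4.61 × 60 = 276.6 kips.
a = T/(0.85 f'_c b) = 276.6/(0.85 × 4.5 × 21.1) = 3.4272 in.
With β₁ = 0.825, c = a/β₁ = 3.4272/0.825 = 4.15 in.

c ≈ 4.15 in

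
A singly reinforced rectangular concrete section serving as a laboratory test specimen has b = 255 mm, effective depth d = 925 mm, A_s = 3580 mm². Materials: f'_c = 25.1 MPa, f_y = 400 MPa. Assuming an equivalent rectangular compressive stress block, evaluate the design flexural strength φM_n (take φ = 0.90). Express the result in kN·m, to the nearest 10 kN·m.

T = A_s f_y = 3580 × 400 = 1432000 N = 1432 kN.
From C = T: a = T/(0.85 f'_c b) = 1432000/(0.85 × 25.1 × 255) = 263.21 mm.
M_n = T(d − a/2) = 1432 kN × (925 − 131.605) mm = 1136.14 kN·m.
φM_n = 0.90 × 1136.14 = 1022.53 kN·m.

φM_n ≈ 1020 kN·m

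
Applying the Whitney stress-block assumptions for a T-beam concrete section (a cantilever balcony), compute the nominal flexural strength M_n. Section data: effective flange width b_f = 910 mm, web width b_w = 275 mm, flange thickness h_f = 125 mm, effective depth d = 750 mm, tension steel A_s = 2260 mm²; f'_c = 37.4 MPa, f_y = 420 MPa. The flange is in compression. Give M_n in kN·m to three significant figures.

M_n ≈ 696 kN·m

Tension: T = A_s f_y = 2260 × 420 = 949200 N.
Try a within the flange: a = T/(0.85 f'_c b_f) = 949200/(0.85 × 37.4 × 910) = 32.81 mm.
Since a = 32.81 ≤ h_f = 125 mm, the stress block lies entirely in the flange; analyse as a rectangular beam of width b_f.
M_n = T(d − a/2) = 949200 × (750 − 16.405) = 696.33 × 10⁶ N·mm.
M_n = 696.33 kN·m.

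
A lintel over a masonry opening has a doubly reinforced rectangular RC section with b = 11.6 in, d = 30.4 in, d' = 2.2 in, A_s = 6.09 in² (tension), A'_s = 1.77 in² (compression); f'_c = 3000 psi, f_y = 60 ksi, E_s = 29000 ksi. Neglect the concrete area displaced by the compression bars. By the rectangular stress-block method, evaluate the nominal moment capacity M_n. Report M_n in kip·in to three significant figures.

M_n ≈ 9740 kip·in

Assume both steels yield.
a = (A_s − A'_s) f_y/(0.85 f'_c b) = (6.09 − 1.77) × 60/(0.85 × 3 × 11.6) = 8.763 in.
c = a/β₁ = 8.763/0.85 = 10.309 in; ε'_s = 0.003(c − d')/c = 0.0024 ≥ ε_y = 0.0021, so the compression steel yields.
M_n = (A_s − A'_s) f_y (d − a/2) + A'_s f_y (d − d') = 259.2 × (30.4 − 4.3815) + 106.2 × (30.4 − 2.2) = 6744.0 + 2994.8 = 9738.8 kip·in.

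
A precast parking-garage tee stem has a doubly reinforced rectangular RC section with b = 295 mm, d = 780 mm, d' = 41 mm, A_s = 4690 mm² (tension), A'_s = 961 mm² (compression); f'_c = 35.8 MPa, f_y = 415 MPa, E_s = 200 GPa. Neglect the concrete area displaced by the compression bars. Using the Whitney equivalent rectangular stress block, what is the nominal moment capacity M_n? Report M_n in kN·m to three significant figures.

M_n ≈ 1370 kN·m

Assume both tension and compression steel yield.
Net tension couple steel: A_s − A'_s = 3729 mm².
a = (A_s − A'_s) f_y / (0.85 f'_c b) = 1547535/(0.85 × 35.8 × 295) = 172.39 mm.
c = a/β₁ = 172.39/0.794 = 217.12 mm; ε'_s = 0.003(c − d')/c = 0.0024 ≥ f_y/E_s = 0.0021, so compression steel does yield.
M_n = (A_s − A'_s) f_y (d − a/2) + A'_s f_y (d − d') = [1547535 × (780 − 86.195) + 398815 × (780 − 41)] × 10⁻⁶ = 1073.69 + 294.72 = 1368.41 kN·m.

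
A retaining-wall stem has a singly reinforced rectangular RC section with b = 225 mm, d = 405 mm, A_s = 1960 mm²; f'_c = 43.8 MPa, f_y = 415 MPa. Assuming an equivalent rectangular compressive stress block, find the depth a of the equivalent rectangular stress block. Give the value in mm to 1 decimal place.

T = A_s f_y = 1960 × 415 = 813400 N = 813.4 kN.
Setting C = 0.85 f'_c a b equal to T: a = 813400/(0.85 × 43.8 × 225) = 97.1 mm.

a ≈ 97.1 mm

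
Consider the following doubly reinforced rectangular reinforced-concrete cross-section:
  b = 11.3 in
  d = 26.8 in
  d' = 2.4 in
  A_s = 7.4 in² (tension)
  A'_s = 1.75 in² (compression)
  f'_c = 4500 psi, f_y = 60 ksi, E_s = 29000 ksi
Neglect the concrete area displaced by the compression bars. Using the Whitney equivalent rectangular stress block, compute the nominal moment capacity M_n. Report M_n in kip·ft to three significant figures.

Assume both steels yield.
a = (A_s − A'_s) f_y/(0.85 f'_c b) = (7.4 − 1.75) × 60/(0.85 × 4.5 × 11.3) = 7.843 in.
c = a/β₁ = 7.843/0.825 = 9.507 in; ε'_s = 0.003(c − d')/c = 0.0022 ≥ ε_y = 0.0021, so the compression steel yields.
M_n = (A_s − A'_s) f_y (d − a/2) + A'_s f_y (d − d') = 339 × (26.8 − 3.9215) + 105 × (26.8 − 2.4) = 7755.8 + 2562.0 = 10317.8 kip·in = 10317.8/12 = 859.82 kip·ft.

M_n ≈ 860 kip·ft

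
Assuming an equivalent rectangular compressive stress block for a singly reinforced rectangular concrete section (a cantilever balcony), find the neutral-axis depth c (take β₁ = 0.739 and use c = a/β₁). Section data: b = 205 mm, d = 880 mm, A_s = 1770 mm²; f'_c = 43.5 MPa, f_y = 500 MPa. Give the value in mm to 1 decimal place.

c ≈ 158.0 mm

T = A_s f_y = 1770 × 500 = 885000 N = 885 kN.
Setting C = 0.85 f'_c a b equal to T: a = 885000/(0.85 × 43.5 × 205) = 116.757 mm.
With β₁ = 0.739, c = a/β₁ = 116.757/0.739 = 158.0 mm.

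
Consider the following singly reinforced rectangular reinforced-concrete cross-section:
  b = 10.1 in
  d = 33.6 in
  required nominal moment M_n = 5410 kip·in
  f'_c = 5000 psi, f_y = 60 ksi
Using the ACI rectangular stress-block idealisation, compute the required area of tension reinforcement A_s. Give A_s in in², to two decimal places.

From M_n = 0.85 f'_c a b (d − a/2):
a = d − √(d² − 2M_n/(0.85 f'_c b)) = 33.6 − √(33.6² − 2 × 5410/(0.85 × 5 × 10.1)) = 3.988 in.
A_s = 0.85 f'_c a b / f_y = 0.85 × 5 × 3.988 × 10.1 / 60 = 2.853 in².

A_s ≈ 2.85 in²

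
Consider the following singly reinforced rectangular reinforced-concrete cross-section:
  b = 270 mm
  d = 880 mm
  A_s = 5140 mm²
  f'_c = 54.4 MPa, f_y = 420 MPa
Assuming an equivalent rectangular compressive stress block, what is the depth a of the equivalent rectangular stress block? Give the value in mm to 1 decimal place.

a ≈ 172.9 mm

T = A_s f_y = 5140 × 420 = 2158800 N = 2158.8 kN.
Setting C = 0.85 f'_c a b equal to T: a = 2158800/(0.85 × 54.4 × 270) = 172.9 mm.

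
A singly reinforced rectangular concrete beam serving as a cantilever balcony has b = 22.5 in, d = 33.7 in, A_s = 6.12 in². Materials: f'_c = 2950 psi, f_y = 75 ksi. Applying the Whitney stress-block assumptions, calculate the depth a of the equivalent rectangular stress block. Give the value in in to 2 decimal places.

T = A_s f_y = 6.12 × 75 = 459 kips.
a = T/(0.85 f'_c b) = 459/(0.85 × 2.95 × 22.5) = 8.14 in.

a ≈ 8.14 in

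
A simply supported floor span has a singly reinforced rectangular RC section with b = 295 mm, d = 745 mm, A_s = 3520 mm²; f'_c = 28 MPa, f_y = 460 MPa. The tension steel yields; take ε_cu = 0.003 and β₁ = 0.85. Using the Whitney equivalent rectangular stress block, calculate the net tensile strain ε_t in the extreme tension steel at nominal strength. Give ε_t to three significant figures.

ε_t ≈ 0.00524

a = A_s f_y/(0.85 f'_c b) = 230.62 mm.
β₁ = 0.85, so c = a/β₁ = 230.62/0.85 = 271.32 mm.
From the linear strain diagram with ε_cu = 0.003: ε_t = 0.003 (d − c)/c = 0.003 × (745 − 271.32)/271.32 = 0.00524.
Since ε_t ≥ 0.005, the section is tension-controlled.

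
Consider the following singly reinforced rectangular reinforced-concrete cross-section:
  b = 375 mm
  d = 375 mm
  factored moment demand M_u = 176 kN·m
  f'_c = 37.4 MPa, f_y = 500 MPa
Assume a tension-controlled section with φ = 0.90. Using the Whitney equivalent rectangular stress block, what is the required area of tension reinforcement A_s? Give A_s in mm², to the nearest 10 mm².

A_s ≈ 1110 mm²

M_n = M_u/φ = 176/0.90 = 195.556 kN·m.
With M_n = 0.85 f'_c a b (d − a/2), solve the quadratic for a:
a = d − √(d² − 2M_n/(0.85 f'_c b)) = 375 − √(375² − 2 × 195.556×10⁶/(0.85 × 37.4 × 375)) = 46.64 mm.
A_s = 0.85 f'_c a b / f_y = 0.85 × 37.4 × 46.64 × 375 / 500 = 1112.0 mm².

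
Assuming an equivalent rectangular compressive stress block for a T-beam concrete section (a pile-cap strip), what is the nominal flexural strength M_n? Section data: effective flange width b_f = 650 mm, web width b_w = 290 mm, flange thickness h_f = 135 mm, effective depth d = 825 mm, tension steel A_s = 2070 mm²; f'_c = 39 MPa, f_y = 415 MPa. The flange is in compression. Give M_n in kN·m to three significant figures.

Tension: T = A_s f_y = 2070 × 415 = 859050 N.
Try a within the flange: a = T/(0.85 f'_c b_f) = 859050/(0.85 × 39 × 650) = 39.87 mm.
Since a = 39.87 ≤ h_f = 135 mm, the stress block lies entirely in the flange; analyse as a rectangular beam of width b_f.
M_n = T(d − a/2) = 859050 × (825 − 19.935) = 691.59 × 10⁶ N·mm.
M_n = 691.59 kN·m.

M_n ≈ 692 kN·m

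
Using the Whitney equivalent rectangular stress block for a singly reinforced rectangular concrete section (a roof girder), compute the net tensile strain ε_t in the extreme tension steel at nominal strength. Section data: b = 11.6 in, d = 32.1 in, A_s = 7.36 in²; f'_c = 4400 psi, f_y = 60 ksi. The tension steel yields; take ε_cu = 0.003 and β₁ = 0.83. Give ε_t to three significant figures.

ε_t ≈ 0.00485

a = A_s f_y/(0.85 f'_c b) = 10.179 in.
β₁ = 0.83, so c = a/β₁ = 10.179/0.83 = 12.264 in.
From the linear strain diagram with ε_cu = 0.003: ε_t = 0.003 (d − c)/c = 0.003 × (32.1 − 12.264)/12.264 = 0.00485.
ε_t is between 0.004 and 0.005 — transition zone.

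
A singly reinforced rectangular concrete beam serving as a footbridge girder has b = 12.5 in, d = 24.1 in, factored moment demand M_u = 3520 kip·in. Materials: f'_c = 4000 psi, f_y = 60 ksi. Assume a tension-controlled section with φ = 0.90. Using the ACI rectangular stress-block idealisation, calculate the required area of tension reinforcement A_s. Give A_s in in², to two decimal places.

A_s ≈ 2.96 in²

M_n = M_u/φ = 3520/0.90 = 3911.11 kip·in.
From M_n = 0.85 f'_c a b (d − a/2):
a = d − √(d² − 2M_n/(0.85 f'_c b)) = 24.1 − √(24.1² − 2 × 3911.11/(0.85 × 4 × 12.5)) = 4.181 in.
A_s = 0.85 f'_c a b / f_y = 0.85 × 4 × 4.181 × 12.5 / 60 = 2.962 in².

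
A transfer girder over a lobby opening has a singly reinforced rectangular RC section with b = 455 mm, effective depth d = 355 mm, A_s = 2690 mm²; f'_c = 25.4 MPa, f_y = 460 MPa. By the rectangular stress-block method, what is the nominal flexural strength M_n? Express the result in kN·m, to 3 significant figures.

M_n ≈ 361 kN·m

T = A_s f_y = 2690 × 460 = 1237400 N = 1237.4 kN.
From C = T: a = T/(0.85 f'_c b) = 1237400/(0.85 × 25.4 × 455) = 125.96 mm.
M_n = T(d − a/2) = 1237.4 kN × (355 − 62.98) mm = 361.35 kN·m.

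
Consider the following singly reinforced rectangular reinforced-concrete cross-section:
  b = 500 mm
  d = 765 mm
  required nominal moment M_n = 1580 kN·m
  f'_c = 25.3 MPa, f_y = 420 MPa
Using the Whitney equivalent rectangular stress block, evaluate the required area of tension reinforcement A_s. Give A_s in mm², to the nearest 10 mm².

A_s ≈ 5770 mm²

With M_n = 0.85 f'_c a b (d − a/2), solve the quadratic for a:
a = d − √(d² − 2M_n/(0.85 f'_c b)) = 765 − √(765² − 2 × 1580×10⁶/(0.85 × 25.3 × 500)) = 225.24 mm.
A_s = 0.85 f'_c a b / f_y = 0.85 × 25.3 × 225.24 × 500 / 420 = 5766.4 mm².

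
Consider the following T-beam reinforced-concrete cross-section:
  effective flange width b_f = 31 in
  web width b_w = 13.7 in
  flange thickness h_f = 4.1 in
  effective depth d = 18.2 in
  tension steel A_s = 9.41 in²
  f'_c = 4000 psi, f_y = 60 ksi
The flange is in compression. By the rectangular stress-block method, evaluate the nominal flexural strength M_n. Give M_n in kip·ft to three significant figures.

M_n ≈ 722 kip·ft

Tension: T = A_s f_y = 9.41 × 60 = 564.6 kips.
Try a within the flange: a = T/(0.85 f'_c b_f) = 564.6/(0.85 × 4 × 31) = 5.357 in.
a = 5.357 > h_f = 4.1 in: the block extends into the web. Split into flange-overhang and web parts.
C_f = 0.85 f'_c (b_f − b_w) h_f = 0.85 × 4 × (31 − 13.7) × 4.1 = 241.2 kips.
Remaining web compression depth: a_w = (T − C_f)/(0.85 f'_c b_w) = (564.6 − 241.2)/(0.85 × 4 × 13.7) = 6.943 in.
M_n = C_f(d − h_f/2) + (T − C_f)(d − a_w/2) = 241.2 × (18.2 − 2.05) + 323.4 × (18.2 − 3.4715) = 3895.4 + 4763.2 = 8658.6 kip·in.
M_n = 8658.6/12 = 721.55 kip·ft.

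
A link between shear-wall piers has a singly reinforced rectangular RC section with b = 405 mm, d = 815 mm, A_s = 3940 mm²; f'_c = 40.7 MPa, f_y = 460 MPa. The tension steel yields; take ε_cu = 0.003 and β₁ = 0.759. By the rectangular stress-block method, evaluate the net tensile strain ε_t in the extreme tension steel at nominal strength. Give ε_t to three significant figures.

a = A_s f_y/(0.85 f'_c b) = 129.36 mm.
β₁ = 0.759, so c = a/β₁ = 129.36/0.759 = 170.43 mm.
From the linear strain diagram with ε_cu = 0.003: ε_t = 0.003 (d − c)/c = 0.003 × (815 − 170.43)/170.43 = 0.0113.
Since ε_t ≥ 0.005, the section is tension-controlled.

ε_t ≈ 0.0113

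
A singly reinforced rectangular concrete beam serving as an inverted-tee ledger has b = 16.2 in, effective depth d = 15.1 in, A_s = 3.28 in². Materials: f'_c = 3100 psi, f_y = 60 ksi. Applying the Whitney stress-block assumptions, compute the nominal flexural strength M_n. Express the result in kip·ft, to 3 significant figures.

M_n ≈ 210 kip·ft

T = A_s f_y = 3.28 × 60 = 196.8 kips.
a = T/(0.85 f'_c b) = 196.8/(0.85 × 3.1 × 16.2) = 4.610 in.
M_n = T(d − a/2) = 196.8 × (15.1 − 2.305) = 2518.1 kip·in = 2518.1/12 = 209.84 kip·ft.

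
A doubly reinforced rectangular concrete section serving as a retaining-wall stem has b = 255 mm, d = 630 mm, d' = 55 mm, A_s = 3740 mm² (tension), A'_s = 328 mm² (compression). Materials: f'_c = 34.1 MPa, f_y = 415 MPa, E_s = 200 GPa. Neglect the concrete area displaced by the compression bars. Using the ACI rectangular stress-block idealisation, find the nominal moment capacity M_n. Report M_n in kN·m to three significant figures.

Assume both tension and compression steel yield.
Net tension couple steel: A_s − A'_s = 3412 mm².
a = (A_s − A'_s) f_y / (0.85 f'_c b) = 1415980/(0.85 × 34.1 × 255) = 191.58 mm.
c = a/β₁ = 191.58/0.806 = 237.69 mm; ε'_s = 0.003(c − d')/c = 0.0023 ≥ f_y/E_s = 0.0021, so compression steel does yield.
M_n = (A_s − A'_s) f_y (d − a/2) + A'_s f_y (d − d') = [1415980 × (630 − 95.79) + 136120 × (630 − 55)] × 10⁻⁶ = 756.43 + 78.27 = 834.70 kN·m.

M_n ≈ 835 kN·m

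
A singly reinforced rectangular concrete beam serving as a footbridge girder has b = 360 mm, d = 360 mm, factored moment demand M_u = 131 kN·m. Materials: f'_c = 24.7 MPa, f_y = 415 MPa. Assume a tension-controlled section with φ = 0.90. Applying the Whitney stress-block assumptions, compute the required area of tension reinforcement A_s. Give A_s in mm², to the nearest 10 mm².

A_s ≈ 1060 mm²

M_n = M_u/φ = 131/0.90 = 145.556 kN·m.
With M_n = 0.85 f'_c a b (d − a/2), solve the quadratic for a:
a = d − √(d² − 2M_n/(0.85 f'_c b)) = 360 − √(360² − 2 × 145.556×10⁶/(0.85 × 24.7 × 360)) = 58.20 mm.
A_s = 0.85 f'_c a b / f_y = 0.85 × 24.7 × 58.20 × 360 / 415 = 1060.0 mm².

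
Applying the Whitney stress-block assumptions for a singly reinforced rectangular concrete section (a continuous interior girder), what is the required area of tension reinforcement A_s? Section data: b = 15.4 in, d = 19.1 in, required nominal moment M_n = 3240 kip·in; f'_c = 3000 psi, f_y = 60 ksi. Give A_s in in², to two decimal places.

From M_n = 0.85 f'_c a b (d − a/2):
a = d − √(d² − 2M_n/(0.85 f'_c b)) = 19.1 − √(19.1² − 2 × 3240/(0.85 × 3 × 15.4)) = 4.965 in.
A_s = 0.85 f'_c a b / f_y = 0.85 × 3 × 4.965 × 15.4 / 60 = 3.250 in².

A_s ≈ 3.25 in²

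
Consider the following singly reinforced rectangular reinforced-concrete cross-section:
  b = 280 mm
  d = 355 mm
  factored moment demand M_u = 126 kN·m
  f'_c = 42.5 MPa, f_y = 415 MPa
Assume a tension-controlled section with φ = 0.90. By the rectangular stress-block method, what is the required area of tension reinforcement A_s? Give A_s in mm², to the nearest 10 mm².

A_s ≈ 1010 mm²

M_n = M_u/φ = 126/0.90 = 140 kN·m.
With M_n = 0.85 f'_c a b (d − a/2), solve the quadratic for a:
a = d − √(d² − 2M_n/(0.85 f'_c b)) = 355 − √(355² − 2 × 140×10⁶/(0.85 × 42.5 × 280)) = 41.40 mm.
A_s = 0.85 f'_c a b / f_y = 0.85 × 42.5 × 41.40 × 280 / 415 = 1009.1 mm².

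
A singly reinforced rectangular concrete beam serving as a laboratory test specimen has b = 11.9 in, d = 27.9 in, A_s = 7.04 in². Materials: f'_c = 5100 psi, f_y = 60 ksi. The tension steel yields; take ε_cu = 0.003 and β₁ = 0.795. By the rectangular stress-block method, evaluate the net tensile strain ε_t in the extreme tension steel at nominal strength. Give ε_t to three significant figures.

a = A_s f_y/(0.85 f'_c b) = 8.188 in.
β₁ = 0.795, so c = a/β₁ = 8.188/0.795 = 10.299 in.
From the linear strain diagram with ε_cu = 0.003: ε_t = 0.003 (d − c)/c = 0.003 × (27.9 − 10.299)/10.299 = 0.00513.
Since ε_t ≥ 0.005, the section is tension-controlled.

ε_t ≈ 0.00513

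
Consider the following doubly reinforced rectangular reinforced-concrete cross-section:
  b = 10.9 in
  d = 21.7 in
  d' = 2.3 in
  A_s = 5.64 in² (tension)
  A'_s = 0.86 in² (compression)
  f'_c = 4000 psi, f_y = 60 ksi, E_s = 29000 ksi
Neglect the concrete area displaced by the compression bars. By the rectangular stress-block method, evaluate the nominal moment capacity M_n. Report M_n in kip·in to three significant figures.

M_n ≈ 6110 kip·in

Assume both steels yield.
a = (A_s − A'_s) f_y/(0.85 f'_c b) = (5.64 − 0.86) × 60/(0.85 × 4 × 10.9) = 7.739 in.
c = a/β₁ = 7.739/0.85 = 9.105 in; ε'_s = 0.003(c − d')/c = 0.0022 ≥ ε_y = 0.0021, so the compression steel yields.
M_n = (A_s − A'_s) f_y (d − a/2) + A'_s f_y (d − d') = 286.8 × (21.7 − 3.8695) + 51.6 × (21.7 − 2.3) = 5113.8 + 1001.0 = 6114.8 kip·in.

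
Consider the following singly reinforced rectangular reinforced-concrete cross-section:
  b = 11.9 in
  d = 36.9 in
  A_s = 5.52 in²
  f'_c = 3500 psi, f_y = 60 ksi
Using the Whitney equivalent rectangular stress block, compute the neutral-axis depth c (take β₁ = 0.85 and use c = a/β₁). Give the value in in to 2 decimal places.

T = A_s f_y = 5.52 × 60 = 331.2 kips.
a = T/(0.85 f'_c b) = 331.2/(0.85 × 3.5 × 11.9) = 9.3553 in.
With β₁ = 0.85, c = a/β₁ = 9.3553/0.85 = 11.01 in.

c ≈ 11.01 in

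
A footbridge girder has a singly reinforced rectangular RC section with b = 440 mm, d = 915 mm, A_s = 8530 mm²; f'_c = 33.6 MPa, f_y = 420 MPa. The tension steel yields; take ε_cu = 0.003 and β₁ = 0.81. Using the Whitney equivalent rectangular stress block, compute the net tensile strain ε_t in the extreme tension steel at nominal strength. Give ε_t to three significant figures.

ε_t ≈ 0.00480

a = A_s f_y/(0.85 f'_c b) = 285.09 mm.
β₁ = 0.81, so c = a/β₁ = 285.09/0.81 = 351.96 mm.
From the linear strain diagram with ε_cu = 0.003: ε_t = 0.003 (d − c)/c = 0.003 × (915 − 351.96)/351.96 = 0.00480.
ε_t is between 0.004 and 0.005 — transition zone.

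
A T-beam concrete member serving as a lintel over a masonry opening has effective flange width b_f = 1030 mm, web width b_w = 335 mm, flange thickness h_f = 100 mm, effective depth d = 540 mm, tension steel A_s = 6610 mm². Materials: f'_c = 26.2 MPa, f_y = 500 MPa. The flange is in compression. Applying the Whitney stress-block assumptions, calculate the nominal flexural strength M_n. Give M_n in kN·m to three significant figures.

Tension: T = A_s f_y = 6610 × 500 = 3305000 N.
Try a within the flange: a = T/(0.85 f'_c b_f) = 3305000/(0.85 × 26.2 × 1030) = 144.08 mm.
a = 144.08 > h_f = 100 mm: the block extends into the web. Split into flange-overhang and web parts.
C_f = 0.85 f'_c (b_f − b_w) h_f = 0.85 × 26.2 × (1030 − 335) × 100 = 1547765 N.
Remaining web compression depth: a_w = (T − C_f)/(0.85 f'_c b_w) = (3305000 − 1547765)/(0.85 × 26.2 × 335) = 235.54 mm.
M_n = C_f(d − h_f/2) + (T − C_f)(d − a_w/2) = 1547765 × (540 − 50) + 1757235 × (540 − 117.77) = 758.40 + 741.96 = 1500.36 × 10⁶ N·mm.
M_n = 1500.36 kN·m.

M_n ≈ 1500 kN·m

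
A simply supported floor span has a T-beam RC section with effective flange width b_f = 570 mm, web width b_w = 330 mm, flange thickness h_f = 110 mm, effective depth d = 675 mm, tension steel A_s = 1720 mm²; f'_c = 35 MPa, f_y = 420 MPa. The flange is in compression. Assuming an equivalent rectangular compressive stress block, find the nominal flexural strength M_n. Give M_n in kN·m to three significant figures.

M_n ≈ 472 kN·m

Tension: T = A_s f_y = 1720 × 420 = 722400 N.
Try a within the flange: a = T/(0.85 f'_c b_f) = 722400/(0.85 × 35 × 570) = 42.60 mm.
Since a = 42.60 ≤ h_f = 110 mm, the stress block lies entirely in the flange; analyse as a rectangular beam of width b_f.
M_n = T(d − a/2) = 722400 × (675 − 21.3) = 472.23 × 10⁶ N·mm.
M_n = 472.23 kN·m.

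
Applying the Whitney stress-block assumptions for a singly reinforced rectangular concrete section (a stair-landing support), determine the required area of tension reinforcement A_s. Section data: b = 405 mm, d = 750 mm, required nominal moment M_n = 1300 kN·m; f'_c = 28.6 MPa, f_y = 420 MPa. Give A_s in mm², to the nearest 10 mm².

A_s ≈ 4780 mm²

With M_n = 0.85 f'_c a b (d − a/2), solve the quadratic for a:
a = d − √(d² − 2M_n/(0.85 f'_c b)) = 750 − √(750² − 2 × 1300×10⁶/(0.85 × 28.6 × 405)) = 203.72 mm.
A_s = 0.85 f'_c a b / f_y = 0.85 × 28.6 × 203.72 × 405 / 420 = 4775.6 mm².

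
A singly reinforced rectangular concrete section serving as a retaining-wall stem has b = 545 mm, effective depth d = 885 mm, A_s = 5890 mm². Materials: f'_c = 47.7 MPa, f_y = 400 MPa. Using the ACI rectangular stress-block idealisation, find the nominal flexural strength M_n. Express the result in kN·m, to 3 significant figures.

M_n ≈ 1960 kN·m

T = A_s f_y = 5890 × 400 = 2356000 N = 2356 kN.
From C = T: a = T/(0.85 f'_c b) = 2356000/(0.85 × 47.7 × 545) = 106.62 mm.
M_n = T(d − a/2) = 2356 kN × (885 − 53.31) mm = 1959.46 kN·m.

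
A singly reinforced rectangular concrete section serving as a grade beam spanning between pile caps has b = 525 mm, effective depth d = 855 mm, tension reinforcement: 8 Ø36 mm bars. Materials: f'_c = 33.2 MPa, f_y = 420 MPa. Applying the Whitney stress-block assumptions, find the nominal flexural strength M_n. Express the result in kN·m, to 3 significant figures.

M_n ≈ 2530 kN·m

A_s = 8 × 1018 = 8144 mm².
T = A_s f_y = 8144 × 420 = 3420480 N = 3420.48 kN.
From C = T: a = T/(0.85 f'_c b) = 3420480/(0.85 × 33.2 × 525) = 230.87 mm.
M_n = T(d − a/2) = 3420.48 kN × (855 − 115.435) mm = 2529.67 kN·m.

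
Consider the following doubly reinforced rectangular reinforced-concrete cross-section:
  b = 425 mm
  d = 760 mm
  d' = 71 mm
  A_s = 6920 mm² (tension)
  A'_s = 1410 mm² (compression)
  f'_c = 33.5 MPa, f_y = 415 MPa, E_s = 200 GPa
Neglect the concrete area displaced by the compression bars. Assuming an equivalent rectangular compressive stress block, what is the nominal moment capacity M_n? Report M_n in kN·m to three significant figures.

Assume both tension and compression steel yield.
Net tension couple steel: A_s − A'_s = 5510 mm².
a = (A_s − A'_s) f_y / (0.85 f'_c b) = 2286650/(0.85 × 33.5 × 425) = 188.95 mm.
c = a/β₁ = 188.95/0.811 = 232.98 mm; ε'_s = 0.003(c − d')/c = 0.0021 ≥ f_y/E_s = 0.0021, so compression steel does yield.
M_n = (A_s − A'_s) f_y (d − a/2) + A'_s f_y (d − d') = [2286650 × (760 − 94.475) + 585150 × (760 − 71)] × 10⁻⁶ = 1521.82 + 403.17 = 1924.99 kN·m.

M_n ≈ 1920 kN·m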